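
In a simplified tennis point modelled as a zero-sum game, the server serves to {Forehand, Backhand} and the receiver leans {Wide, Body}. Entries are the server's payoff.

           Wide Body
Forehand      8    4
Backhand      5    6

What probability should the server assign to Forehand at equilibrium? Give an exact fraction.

1/5

Row minima: Forehand → 4, Backhand → 5; maximin = 5.
Column maxima: Wide → 8, Body → 6; minimax = 6.
5 ≠ 6, so there is no saddle point; optimal play is mixed.
Let the server play Forehand with probability p. Expected payoff against Wide: 8p + 5(1−p) = 3p + 5; against Body: 4p + 6(1−p) = −2p + 6.
Setting these equal: 3p + 5 = −2p + 6 ⇒ 5p = 1 ⇒ p = 1/5, and the value is (3)·(1/5) + 5 = 28/5.
For the receiver: with q = P(Wide), equating Forehand's and Backhand's payoffs gives 4q + 4 = −q + 6 ⇒ q = 2/5.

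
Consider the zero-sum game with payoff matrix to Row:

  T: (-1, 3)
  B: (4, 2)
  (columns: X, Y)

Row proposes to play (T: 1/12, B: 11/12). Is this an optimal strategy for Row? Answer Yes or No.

Against X this mix gives (1/12)·(-1) + (11/12)·4 = 43/12.
Against Y this mix gives (1/12)·3 + (11/12)·2 = 25/12.
Column will play Y, holding Row to 25/12. Shifting weight toward the row that does better against Y would raise this floor (the equalizing mix achieves 7/3 against both Y and X), so the proposed strategy is not optimal.

No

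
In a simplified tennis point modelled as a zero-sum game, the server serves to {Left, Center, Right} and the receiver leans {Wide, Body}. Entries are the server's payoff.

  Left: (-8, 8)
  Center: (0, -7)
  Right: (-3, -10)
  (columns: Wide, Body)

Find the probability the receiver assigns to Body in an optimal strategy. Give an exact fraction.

Row minima: Left → -8, Center → -7, Right → -10; maximin = -7.
Column maxima: Wide → 0, Body → 8; minimax = 0.
-7 ≠ 0, so there is no saddle point; optimal play is mixed.
Right is strictly dominated by Center, so the server never plays it.
On the remaining 2×2 (Left, Center vs Wide, Body):
Let the server play Left with probability p. Expected payoff against Wide: (-8)p + 0(1−p) = −8p; against Body: 8p + (-7)(1−p) = 15p − 7.
Setting these equal: −8p = 15p − 7 ⇒ −23p = -7 ⇒ p = 7/23, and the value is (-8)·(7/23) = -56/23.
For the receiver: with q = P(Wide), equating Left's and Center's payoffs gives −16q + 8 = 7q − 7 ⇒ q = 15/23.

8/23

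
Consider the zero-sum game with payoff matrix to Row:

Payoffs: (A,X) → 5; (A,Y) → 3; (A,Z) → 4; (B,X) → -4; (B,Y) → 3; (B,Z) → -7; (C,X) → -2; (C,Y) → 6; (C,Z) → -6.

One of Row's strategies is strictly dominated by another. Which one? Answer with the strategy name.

B

C gives a strictly higher payoff than B against every column: -2 > -4, 6 > 3, -6 > -7.
So B is strictly dominated and Row never plays it.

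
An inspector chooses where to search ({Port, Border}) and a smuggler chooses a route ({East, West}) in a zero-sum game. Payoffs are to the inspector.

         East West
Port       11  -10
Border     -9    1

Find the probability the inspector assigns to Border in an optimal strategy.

21/31

Row minima: Port → -10, Border → -9; maximin = -9.
Column maxima: East → 11, West → 1; minimax = 1.
-9 ≠ 1, so there is no saddle point; optimal play is mixed.
Let the inspector play Port with probability p. Expected payoff against East: 11p + (-9)(1−p) = 20p − 9; against West: (-10)p + 1(1−p) = −11p + 1.
Setting these equal: 20p − 9 = −11p + 1 ⇒ 31p = 10 ⇒ p = 10/31, and the value is (20)·(10/31) − 9 = -79/31.
For the smuggler: with q = P(East), equating Port's and Border's payoffs gives 21q − 10 = −10q + 1 ⇒ q = 11/31.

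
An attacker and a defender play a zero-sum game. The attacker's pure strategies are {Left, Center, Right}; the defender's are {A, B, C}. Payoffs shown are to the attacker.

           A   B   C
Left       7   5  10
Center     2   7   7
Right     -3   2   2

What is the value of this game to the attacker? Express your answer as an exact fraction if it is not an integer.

Row minima: Left → 5, Center → 2, Right → -3; maximin = 5.
Column maxima: A → 7, B → 7, C → 10; minimax = 7.
5 ≠ 7, so there is no saddle point; optimal play is mixed.
Right is strictly dominated by Left, so the attacker never plays it.
C is strictly dominated by A (it gives the attacker strictly more in every row), so the defender never plays it.
On the remaining 2×2 (Left, Center vs A, B):
Let the attacker play Left with probability p. Expected payoff against A: 7p + 2(1−p) = 5p + 2; against B: 5p + 7(1−p) = −2p + 7.
Setting these equal: 5p + 2 = −2p + 7 ⇒ 7p = 5 ⇒ p = 5/7, and the value is (5)·(5/7) + 2 = 39/7.
For the defender: with q = P(A), equating Left's and Center's payoffs gives 2q + 5 = −5q + 7 ⇒ q = 2/7.

39/7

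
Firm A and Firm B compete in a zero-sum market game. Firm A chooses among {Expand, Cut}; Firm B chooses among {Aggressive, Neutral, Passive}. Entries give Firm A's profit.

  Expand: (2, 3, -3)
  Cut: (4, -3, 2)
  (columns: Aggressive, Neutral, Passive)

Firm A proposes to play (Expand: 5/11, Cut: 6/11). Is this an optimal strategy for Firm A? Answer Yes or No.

Yes

Against Aggressive this mix gives (5/11)·2 + (6/11)·4 = 34/11.
Against Neutral this mix gives (5/11)·3 + (6/11)·(-3) = -3/11.
Against Passive this mix gives (5/11)·(-3) + (6/11)·2 = -3/11.
All of Firm B's active replies (Neutral, Passive) yield -3/11, and no column does worse for Firm A. The mix makes Firm B indifferent and guarantees -3/11, so it is optimal.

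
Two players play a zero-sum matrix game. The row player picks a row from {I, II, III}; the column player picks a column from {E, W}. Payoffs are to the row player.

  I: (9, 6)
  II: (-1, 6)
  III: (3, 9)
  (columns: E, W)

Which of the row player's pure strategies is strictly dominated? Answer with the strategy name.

II

III gives a strictly higher payoff than II against every column: 3 > -1, 9 > 6.
So II is strictly dominated and the row player never plays it.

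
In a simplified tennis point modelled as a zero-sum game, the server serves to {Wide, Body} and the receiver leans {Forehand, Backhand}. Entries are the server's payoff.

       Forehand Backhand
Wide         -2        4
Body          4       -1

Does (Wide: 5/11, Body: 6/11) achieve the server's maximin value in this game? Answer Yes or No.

Against Forehand this mix gives (5/11)·(-2) + (6/11)·4 = 14/11.
Against Backhand this mix gives (5/11)·4 + (6/11)·(-1) = 14/11.
All of the receiver's active replies (Forehand, Backhand) yield 14/11, and no column does worse for the server. The mix makes the receiver indifferent and guarantees 14/11, so it is optimal.

Yes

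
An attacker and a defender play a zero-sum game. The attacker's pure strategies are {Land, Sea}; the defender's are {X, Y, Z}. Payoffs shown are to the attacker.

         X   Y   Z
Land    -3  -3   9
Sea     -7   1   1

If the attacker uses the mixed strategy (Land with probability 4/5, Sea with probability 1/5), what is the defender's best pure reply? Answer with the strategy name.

X

If the defender plays X, the attacker's expected payoff is (4/5)·(-3) + (1/5)·(-7) = -19/5.
If the defender plays Y, the attacker's expected payoff is (4/5)·(-3) + (1/5)·1 = -11/5.
If the defender plays Z, the attacker's expected payoff is (4/5)·9 + (1/5)·1 = 37/5.
The defender minimizes the attacker's payoff; the smallest is -19/5, so the best response is X.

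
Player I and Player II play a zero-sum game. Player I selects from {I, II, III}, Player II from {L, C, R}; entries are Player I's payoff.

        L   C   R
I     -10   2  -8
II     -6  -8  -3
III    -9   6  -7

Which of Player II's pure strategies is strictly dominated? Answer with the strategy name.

L holds Player I's payoff strictly below R in every row: -10 < -8, -6 < -3, -9 < -7.
So R is strictly dominated for Player II.

R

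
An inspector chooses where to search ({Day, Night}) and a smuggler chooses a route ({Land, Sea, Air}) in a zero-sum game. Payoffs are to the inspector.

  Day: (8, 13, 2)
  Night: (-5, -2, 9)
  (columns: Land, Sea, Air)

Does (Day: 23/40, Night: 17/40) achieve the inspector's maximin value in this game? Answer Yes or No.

No

Against Land this mix gives (23/40)·8 + (17/40)·(-5) = 99/40.
Against Sea this mix gives (23/40)·13 + (17/40)·(-2) = 53/8.
Against Air this mix gives (23/40)·2 + (17/40)·9 = 199/40.
The smuggler will play Land, holding the inspector to 99/40. Shifting weight toward the row that does better against Land would raise this floor (the equalizing mix achieves 41/10 against both Land and Air), so the proposed strategy is not optimal.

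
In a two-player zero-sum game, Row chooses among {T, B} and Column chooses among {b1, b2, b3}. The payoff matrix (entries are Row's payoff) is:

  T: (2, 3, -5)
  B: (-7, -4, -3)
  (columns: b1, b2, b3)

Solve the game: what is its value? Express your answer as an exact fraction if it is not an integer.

Row minima: T → -5, B → -7; maximin = -5.
Column maxima: b1 → 2, b2 → 3, b3 → -3; minimax = -3.
-5 ≠ -3, so there is no saddle point; optimal play is mixed.
b2 is strictly dominated by b1 (it gives Row strictly more in every row), so Column never plays it.
On the remaining 2×2 (T, B vs b1, b3):
Let Row play T with probability p. Expected payoff against b1: 2p + (-7)(1−p) = 9p − 7; against b3: (-5)p + (-3)(1−p) = −2p − 3.
Setting these equal: 9p − 7 = −2p − 3 ⇒ 11p = 4 ⇒ p = 4/11, and the value is (9)·(4/11) − 7 = -41/11.
For Column: with q = P(b1), equating T's and B's payoffs gives 7q − 5 = −4q − 3 ⇒ q = 2/11.

-41/11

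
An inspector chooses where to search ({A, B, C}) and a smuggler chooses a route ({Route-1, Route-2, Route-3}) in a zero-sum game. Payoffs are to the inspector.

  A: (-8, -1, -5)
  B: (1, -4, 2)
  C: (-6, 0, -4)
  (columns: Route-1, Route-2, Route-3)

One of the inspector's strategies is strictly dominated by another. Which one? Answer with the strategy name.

A

C gives a strictly higher payoff than A against every column: -6 > -8, 0 > -1, -4 > -5.
So A is strictly dominated and the inspector never plays it.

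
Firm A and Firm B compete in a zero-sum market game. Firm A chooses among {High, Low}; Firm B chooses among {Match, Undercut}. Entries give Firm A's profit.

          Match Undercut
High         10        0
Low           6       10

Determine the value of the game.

50/7

Row minima: High → 0, Low → 6; maximin = 6.
Column maxima: Match → 10, Undercut → 10; minimax = 10.
6 ≠ 10, so there is no saddle point; optimal play is mixed.
Let Firm A play High with probability p. Expected payoff against Match: 10p + 6(1−p) = 4p + 6; against Undercut: 0p + 10(1−p) = −10p + 10.
Setting these equal: 4p + 6 = −10p + 10 ⇒ 14p = 4 ⇒ p = 2/7, and the value is (4)·(2/7) + 6 = 50/7.
For Firm B: with q = P(Match), equating High's and Low's payoffs gives 10q = −4q + 10 ⇒ q = 5/7.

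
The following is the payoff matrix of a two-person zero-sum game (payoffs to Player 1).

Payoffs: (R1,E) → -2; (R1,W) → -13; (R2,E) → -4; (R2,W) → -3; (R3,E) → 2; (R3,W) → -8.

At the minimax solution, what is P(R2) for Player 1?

10/11

Row minima: R1 → -13, R2 → -4, R3 → -8; maximin = -4.
Column maxima: E → 2, W → -3; minimax = -3.
-4 ≠ -3, so there is no saddle point; optimal play is mixed.
R1 is strictly dominated by R3, so Player 1 never plays it.
On the remaining 2×2 (R2, R3 vs E, W):
Let Player 1 play R2 with probability p. Expected payoff against E: (-4)p + 2(1−p) = −6p + 2; against W: (-3)p + (-8)(1−p) = 5p − 8.
Setting these equal: −6p + 2 = 5p − 8 ⇒ −11p = -10 ⇒ p = 10/11, and the value is (-6)·(10/11) + 2 = -38/11.
For Player 2: with q = P(E), equating R2's and R3's payoffs gives −q − 3 = 10q − 8 ⇒ q = 5/11.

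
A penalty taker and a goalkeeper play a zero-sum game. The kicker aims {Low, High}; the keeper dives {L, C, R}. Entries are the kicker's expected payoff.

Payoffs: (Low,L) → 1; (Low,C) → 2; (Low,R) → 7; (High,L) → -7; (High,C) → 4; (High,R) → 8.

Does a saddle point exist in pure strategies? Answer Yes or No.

Yes

Row minima: Low → 1, High → -7; maximin = 1.
Column maxima: L → 1, C → 4, R → 8; minimax = 1.
maximin = minimax = 1, so a saddle point exists.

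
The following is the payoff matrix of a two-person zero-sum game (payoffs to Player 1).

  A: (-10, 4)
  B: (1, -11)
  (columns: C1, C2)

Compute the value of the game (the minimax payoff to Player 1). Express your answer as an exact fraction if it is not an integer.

-53/13

Row minima: A → -10, B → -11; maximin = -10.
Column maxima: C1 → 1, C2 → 4; minimax = 1.
-10 ≠ 1, so there is no saddle point; optimal play is mixed.
Let Player 1 play A with probability p. Expected payoff against C1: (-10)p + 1(1−p) = −11p + 1; against C2: 4p + (-11)(1−p) = 15p − 11.
Setting these equal: −11p + 1 = 15p − 11 ⇒ −26p = -12 ⇒ p = 6/13, and the value is (-11)·(6/13) + 1 = -53/13.
For Player 2: with q = P(C1), equating A's and B's payoffs gives −14q + 4 = 12q − 11 ⇒ q = 15/26.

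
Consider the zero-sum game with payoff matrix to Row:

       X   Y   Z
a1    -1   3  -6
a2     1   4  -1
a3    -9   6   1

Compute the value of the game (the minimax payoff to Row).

Row minima: a1 → -6, a2 → -1, a3 → -9; maximin = -1.
Column maxima: X → 1, Y → 6, Z → 1; minimax = 1.
-1 ≠ 1, so there is no saddle point; optimal play is mixed.
a1 is strictly dominated by a2, so Row never plays it.
Y is strictly dominated by X (it gives Row strictly more in every row), so Column never plays it.
On the remaining 2×2 (a2, a3 vs X, Z):
Let Row play a2 with probability p. Expected payoff against X: 1p + (-9)(1−p) = 10p − 9; against Z: (-1)p + 1(1−p) = −2p + 1.
Setting these equal: 10p − 9 = −2p + 1 ⇒ 12p = 10 ⇒ p = 5/6, and the value is (10)·(5/6) − 9 = -2/3.
For Column: with q = P(X), equating a2's and a3's payoffs gives 2q − 1 = −10q + 1 ⇒ q = 1/6.

-2/3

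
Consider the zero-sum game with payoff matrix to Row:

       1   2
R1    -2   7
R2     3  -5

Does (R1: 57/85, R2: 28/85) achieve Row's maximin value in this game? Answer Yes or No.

No

Against 1 this mix gives (57/85)·(-2) + (28/85)·3 = -6/17.
Against 2 this mix gives (57/85)·7 + (28/85)·(-5) = 259/85.
Column will play 1, holding Row to -6/17. Shifting weight toward the row that does better against 1 would raise this floor (the equalizing mix achieves 11/17 against both 1 and 2), so the proposed strategy is not optimal.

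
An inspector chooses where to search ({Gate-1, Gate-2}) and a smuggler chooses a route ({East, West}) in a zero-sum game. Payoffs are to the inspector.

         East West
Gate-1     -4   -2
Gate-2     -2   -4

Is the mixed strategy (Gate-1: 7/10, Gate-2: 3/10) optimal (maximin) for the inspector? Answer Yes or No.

Against East this mix gives (7/10)·(-4) + (3/10)·(-2) = -17/5.
Against West this mix gives (7/10)·(-2) + (3/10)·(-4) = -13/5.
The smuggler will play East, holding the inspector to -17/5. Shifting weight toward the row that does better against East would raise this floor (the equalizing mix achieves -3 against both East and West), so the proposed strategy is not optimal.

No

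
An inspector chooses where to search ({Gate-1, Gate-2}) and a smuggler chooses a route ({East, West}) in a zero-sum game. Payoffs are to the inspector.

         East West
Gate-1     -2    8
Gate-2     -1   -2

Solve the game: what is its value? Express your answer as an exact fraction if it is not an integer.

-12/11

Row minima: Gate-1 → -2, Gate-2 → -2; maximin = -2.
Column maxima: East → -1, West → 8; minimax = -1.
-2 ≠ -1, so there is no saddle point; optimal play is mixed.
Let the inspector play Gate-1 with probability p. Expected payoff against East: (-2)p + (-1)(1−p) = −p − 1; against West: 8p + (-2)(1−p) = 10p − 2.
Setting these equal: −p − 1 = 10p − 2 ⇒ −11p = -1 ⇒ p = 1/11, and the value is (-1)·(1/11) − 1 = -12/11.
For the smuggler: with q = P(East), equating Gate-1's and Gate-2's payoffs gives −10q + 8 = q − 2 ⇒ q = 10/11.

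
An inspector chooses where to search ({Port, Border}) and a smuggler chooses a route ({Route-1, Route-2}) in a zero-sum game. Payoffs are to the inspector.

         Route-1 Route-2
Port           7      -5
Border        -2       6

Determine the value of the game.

8/5

Row minima: Port → -5, Border → -2; maximin = -2.
Column maxima: Route-1 → 7, Route-2 → 6; minimax = 6.
-2 ≠ 6, so there is no saddle point; optimal play is mixed.
Let the inspector play Port with probability p. Expected payoff against Route-1: 7p + (-2)(1−p) = 9p − 2; against Route-2: (-5)p + 6(1−p) = −11p + 6.
Setting these equal: 9p − 2 = −11p + 6 ⇒ 20p = 8 ⇒ p = 2/5, and the value is (9)·(2/5) − 2 = 8/5.
For the smuggler: with q = P(Route-1), equating Port's and Border's payoffs gives 12q − 5 = −8q + 6 ⇒ q = 11/20.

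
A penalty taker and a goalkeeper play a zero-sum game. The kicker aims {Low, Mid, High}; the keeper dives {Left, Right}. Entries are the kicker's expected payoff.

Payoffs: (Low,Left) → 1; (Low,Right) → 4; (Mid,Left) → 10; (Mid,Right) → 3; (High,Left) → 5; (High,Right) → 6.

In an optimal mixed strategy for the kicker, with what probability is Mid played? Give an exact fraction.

Row minima: Low → 1, Mid → 3, High → 5; maximin = 5.
Column maxima: Left → 10, Right → 6; minimax = 6.
5 ≠ 6, so there is no saddle point; optimal play is mixed.
Low is strictly dominated by High, so the kicker never plays it.
On the remaining 2×2 (Mid, High vs Left, Right):
Let the kicker play Mid with probability p. Expected payoff against Left: 10p + 5(1−p) = 5p + 5; against Right: 3p + 6(1−p) = −3p + 6.
Setting these equal: 5p + 5 = −3p + 6 ⇒ 8p = 1 ⇒ p = 1/8, and the value is (5)·(1/8) + 5 = 45/8.
For the keeper: with q = P(Left), equating Mid's and High's payoffs gives 7q + 3 = −q + 6 ⇒ q = 3/8.

1/8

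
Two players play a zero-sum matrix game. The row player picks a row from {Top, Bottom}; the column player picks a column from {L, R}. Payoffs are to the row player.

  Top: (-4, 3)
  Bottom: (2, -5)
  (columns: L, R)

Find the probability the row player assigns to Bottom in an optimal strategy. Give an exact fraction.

1/2

Row minima: Top → -4, Bottom → -5; maximin = -4.
Column maxima: L → 2, R → 3; minimax = 2.
-4 ≠ 2, so there is no saddle point; optimal play is mixed.
Let the row player play Top with probability p. Expected payoff against L: (-4)p + 2(1−p) = −6p + 2; against R: 3p + (-5)(1−p) = 8p − 5.
Setting these equal: −6p + 2 = 8p − 5 ⇒ −14p = -7 ⇒ p = 1/2, and the value is (-6)·(1/2) + 2 = -1.
For the column player: with q = P(L), equating Top's and Bottom's payoffs gives −7q + 3 = 7q − 5 ⇒ q = 4/7.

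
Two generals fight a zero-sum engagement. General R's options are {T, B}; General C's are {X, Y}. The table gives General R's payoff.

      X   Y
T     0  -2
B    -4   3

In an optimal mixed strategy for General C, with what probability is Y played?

4/9

Row minima: T → -2, B → -4; maximin = -2.
Column maxima: X → 0, Y → 3; minimax = 0.
-2 ≠ 0, so there is no saddle point; optimal play is mixed.
Let General R play T with probability p. Expected payoff against X: 0p + (-4)(1−p) = 4p − 4; against Y: (-2)p + 3(1−p) = −5p + 3.
Setting these equal: 4p − 4 = −5p + 3 ⇒ 9p = 7 ⇒ p = 7/9, and the value is (4)·(7/9) − 4 = -8/9.
For General C: with q = P(X), equating T's and B's payoffs gives 2q − 2 = −7q + 3 ⇒ q = 5/9.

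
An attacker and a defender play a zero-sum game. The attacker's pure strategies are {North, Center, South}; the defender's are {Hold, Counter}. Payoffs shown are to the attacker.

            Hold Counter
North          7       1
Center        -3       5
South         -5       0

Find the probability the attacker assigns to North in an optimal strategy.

Row minima: North → 1, Center → -3, South → -5; maximin = 1.
Column maxima: Hold → 7, Counter → 5; minimax = 5.
1 ≠ 5, so there is no saddle point; optimal play is mixed.
South is strictly dominated by North, so the attacker never plays it.
On the remaining 2×2 (North, Center vs Hold, Counter):
Let the attacker play North with probability p. Expected payoff against Hold: 7p + (-3)(1−p) = 10p − 3; against Counter: 1p + 5(1−p) = −4p + 5.
Setting these equal: 10p − 3 = −4p + 5 ⇒ 14p = 8 ⇒ p = 4/7, and the value is (10)·(4/7) − 3 = 19/7.
For the defender: with q = P(Hold), equating North's and Center's payoffs gives 6q + 1 = −8q + 5 ⇒ q = 2/7.

4/7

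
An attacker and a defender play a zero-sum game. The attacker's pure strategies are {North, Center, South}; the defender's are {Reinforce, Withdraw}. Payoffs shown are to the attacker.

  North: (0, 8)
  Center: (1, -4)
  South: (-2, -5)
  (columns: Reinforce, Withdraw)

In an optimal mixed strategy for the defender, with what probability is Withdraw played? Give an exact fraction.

Row minima: North → 0, Center → -4, South → -5; maximin = 0.
Column maxima: Reinforce → 1, Withdraw → 8; minimax = 1.
0 ≠ 1, so there is no saddle point; optimal play is mixed.
South is strictly dominated by North, so the attacker never plays it.
On the remaining 2×2 (North, Center vs Reinforce, Withdraw):
Let the attacker play North with probability p. Expected payoff against Reinforce: 0p + 1(1−p) = −p + 1; against Withdraw: 8p + (-4)(1−p) = 12p − 4.
Setting these equal: −p + 1 = 12p − 4 ⇒ −13p = -5 ⇒ p = 5/13, and the value is (-1)·(5/13) + 1 = 8/13.
For the defender: with q = P(Reinforce), equating North's and Center's payoffs gives −8q + 8 = 5q − 4 ⇒ q = 12/13.

1/13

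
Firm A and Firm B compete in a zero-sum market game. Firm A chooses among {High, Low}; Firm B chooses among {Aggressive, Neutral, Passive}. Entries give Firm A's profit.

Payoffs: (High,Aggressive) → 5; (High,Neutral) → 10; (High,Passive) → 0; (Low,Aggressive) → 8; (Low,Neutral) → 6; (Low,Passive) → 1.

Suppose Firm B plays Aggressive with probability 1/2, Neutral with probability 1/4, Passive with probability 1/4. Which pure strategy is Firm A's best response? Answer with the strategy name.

Expected payoff of High: (1/2)·5 + (1/4)·10 + (1/4)·0 = 5.
Expected payoff of Low: (1/2)·8 + (1/4)·6 + (1/4)·1 = 23/4.
The largest is 23/4, so Firm A's best response is Low.

Low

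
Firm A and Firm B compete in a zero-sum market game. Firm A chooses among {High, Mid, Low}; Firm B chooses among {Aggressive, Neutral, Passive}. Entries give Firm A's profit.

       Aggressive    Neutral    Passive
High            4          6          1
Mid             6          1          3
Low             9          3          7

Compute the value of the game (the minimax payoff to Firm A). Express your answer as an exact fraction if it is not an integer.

13/3

Row minima: High → 1, Mid → 1, Low → 3; maximin = 3.
Column maxima: Aggressive → 9, Neutral → 6, Passive → 7; minimax = 6.
3 ≠ 6, so there is no saddle point; optimal play is mixed.
Mid is strictly dominated by Low, so Firm A never plays it.
Aggressive is strictly dominated by Passive (it gives Firm A strictly more in every row), so Firm B never plays it.
On the remaining 2×2 (High, Low vs Neutral, Passive):
Let Firm A play High with probability p. Expected payoff against Neutral: 6p + 3(1−p) = 3p + 3; against Passive: 1p + 7(1−p) = −6p + 7.
Setting these equal: 3p + 3 = −6p + 7 ⇒ 9p = 4 ⇒ p = 4/9, and the value is (3)·(4/9) + 3 = 13/3.
For Firm B: with q = P(Neutral), equating High's and Low's payoffs gives 5q + 1 = −4q + 7 ⇒ q = 2/3.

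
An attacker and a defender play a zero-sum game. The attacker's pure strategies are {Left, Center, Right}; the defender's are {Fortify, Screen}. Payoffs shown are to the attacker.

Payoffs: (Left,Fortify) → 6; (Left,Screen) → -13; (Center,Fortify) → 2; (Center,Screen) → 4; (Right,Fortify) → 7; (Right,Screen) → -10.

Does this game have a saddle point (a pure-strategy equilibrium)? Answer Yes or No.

No

Row minima: Left → -13, Center → 2, Right → -10; maximin = 2.
Column maxima: Fortify → 7, Screen → 4; minimax = 4.
2 ≠ 4, so no pure-strategy equilibrium exists.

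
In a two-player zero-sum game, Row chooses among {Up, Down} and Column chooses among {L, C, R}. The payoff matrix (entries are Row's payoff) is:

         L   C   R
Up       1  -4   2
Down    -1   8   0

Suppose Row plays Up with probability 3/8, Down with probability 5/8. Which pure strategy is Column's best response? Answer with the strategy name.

If Column plays L, Row's expected payoff is (3/8)·1 + (5/8)·(-1) = -1/4.
If Column plays C, Row's expected payoff is (3/8)·(-4) + (5/8)·8 = 7/2.
If Column plays R, Row's expected payoff is (3/8)·2 + (5/8)·0 = 3/4.
Column minimizes Row's payoff; the smallest is -1/4, so the best response is L.

L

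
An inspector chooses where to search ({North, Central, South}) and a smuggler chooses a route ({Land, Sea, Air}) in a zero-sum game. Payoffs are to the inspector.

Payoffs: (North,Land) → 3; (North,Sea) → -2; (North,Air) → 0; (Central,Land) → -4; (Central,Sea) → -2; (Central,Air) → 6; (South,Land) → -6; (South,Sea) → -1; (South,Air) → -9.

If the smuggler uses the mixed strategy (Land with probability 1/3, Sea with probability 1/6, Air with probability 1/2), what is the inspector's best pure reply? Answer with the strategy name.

Central

Expected payoff of North: (1/3)·3 + (1/6)·(-2) + (1/2)·0 = 2/3.
Expected payoff of Central: (1/3)·(-4) + (1/6)·(-2) + (1/2)·6 = 4/3.
Expected payoff of South: (1/3)·(-6) + (1/6)·(-1) + (1/2)·(-9) = -20/3.
The largest is 4/3, so the inspector's best response is Central.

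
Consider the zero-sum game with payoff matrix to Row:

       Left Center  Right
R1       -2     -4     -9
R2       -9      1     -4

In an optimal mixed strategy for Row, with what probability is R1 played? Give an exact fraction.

5/12

Row minima: R1 → -9, R2 → -9; maximin = -9.
Column maxima: Left → -2, Center → 1, Right → -4; minimax = -4.
-9 ≠ -4, so there is no saddle point; optimal play is mixed.
Center is strictly dominated by Right (it gives Row strictly more in every row), so Column never plays it.
On the remaining 2×2 (R1, R2 vs Left, Right):
Let Row play R1 with probability p. Expected payoff against Left: (-2)p + (-9)(1−p) = 7p − 9; against Right: (-9)p + (-4)(1−p) = −5p − 4.
Setting these equal: 7p − 9 = −5p − 4 ⇒ 12p = 5 ⇒ p = 5/12, and the value is (7)·(5/12) − 9 = -73/12.
For Column: with q = P(Left), equating R1's and R2's payoffs gives 7q − 9 = −5q − 4 ⇒ q = 5/12.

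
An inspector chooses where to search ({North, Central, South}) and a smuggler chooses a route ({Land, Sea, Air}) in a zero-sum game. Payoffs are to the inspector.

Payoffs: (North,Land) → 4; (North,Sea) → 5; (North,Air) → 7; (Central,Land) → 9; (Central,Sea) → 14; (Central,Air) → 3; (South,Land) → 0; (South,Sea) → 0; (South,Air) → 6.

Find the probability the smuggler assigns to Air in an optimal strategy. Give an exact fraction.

Row minima: North → 4, Central → 3, South → 0; maximin = 4.
Column maxima: Land → 9, Sea → 14, Air → 7; minimax = 7.
4 ≠ 7, so there is no saddle point; optimal play is mixed.
South is strictly dominated by North, so the inspector never plays it.
With South eliminated, Sea is strictly dominated by Land (it gives the inspector strictly more in every remaining row), so the smuggler never plays it.
On the remaining 2×2 (North, Central vs Land, Air):
Let the inspector play North with probability p. Expected payoff against Land: 4p + 9(1−p) = −5p + 9; against Air: 7p + 3(1−p) = 4p + 3.
Setting these equal: −5p + 9 = 4p + 3 ⇒ −9p = -6 ⇒ p = 2/3, and the value is (-5)·(2/3) + 9 = 17/3.
For the smuggler: with q = P(Land), equating North's and Central's payoffs gives −3q + 7 = 6q + 3 ⇒ q = 4/9.

5/9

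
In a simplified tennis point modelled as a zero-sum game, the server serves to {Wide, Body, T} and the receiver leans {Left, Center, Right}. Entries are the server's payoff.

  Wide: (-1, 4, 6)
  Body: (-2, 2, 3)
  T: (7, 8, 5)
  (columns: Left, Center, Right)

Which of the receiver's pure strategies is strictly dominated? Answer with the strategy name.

Left holds the server's payoff strictly below Center in every row: -1 < 4, -2 < 2, 7 < 8.
So Center is strictly dominated for the receiver.

Center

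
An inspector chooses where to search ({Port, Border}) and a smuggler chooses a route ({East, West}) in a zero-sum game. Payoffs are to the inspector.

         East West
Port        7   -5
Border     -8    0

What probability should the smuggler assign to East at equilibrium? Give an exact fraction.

Row minima: Port → -5, Border → -8; maximin = -5.
Column maxima: East → 7, West → 0; minimax = 0.
-5 ≠ 0, so there is no saddle point; optimal play is mixed.
Let the inspector play Port with probability p. Expected payoff against East: 7p + (-8)(1−p) = 15p − 8; against West: (-5)p + 0(1−p) = −5p.
Setting these equal: 15p − 8 = −5p ⇒ 20p = 8 ⇒ p = 2/5, and the value is (15)·(2/5) − 8 = -2.
For the smuggler: with q = P(East), equating Port's and Border's payoffs gives 12q − 5 = −8q ⇒ q = 1/4.

1/4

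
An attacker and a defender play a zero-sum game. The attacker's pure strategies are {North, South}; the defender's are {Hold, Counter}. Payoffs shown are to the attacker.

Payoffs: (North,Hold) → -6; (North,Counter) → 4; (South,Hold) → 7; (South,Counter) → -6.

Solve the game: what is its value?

-8/23

Row minima: North → -6, South → -6; maximin = -6.
Column maxima: Hold → 7, Counter → 4; minimax = 4.
-6 ≠ 4, so there is no saddle point; optimal play is mixed.
Let the attacker play North with probability p. Expected payoff against Hold: (-6)p + 7(1−p) = −13p + 7; against Counter: 4p + (-6)(1−p) = 10p − 6.
Setting these equal: −13p + 7 = 10p − 6 ⇒ −23p = -13 ⇒ p = 13/23, and the value is (-13)·(13/23) + 7 = -8/23.
For the defender: with q = P(Hold), equating North's and South's payoffs gives −10q + 4 = 13q − 6 ⇒ q = 10/23.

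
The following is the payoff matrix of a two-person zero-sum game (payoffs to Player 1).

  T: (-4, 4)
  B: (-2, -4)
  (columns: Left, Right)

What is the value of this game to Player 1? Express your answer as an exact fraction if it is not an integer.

-12/5

Row minima: T → -4, B → -4; maximin = -4.
Column maxima: Left → -2, Right → 4; minimax = -2.
-4 ≠ -2, so there is no saddle point; optimal play is mixed.
Let Player 1 play T with probability p. Expected payoff against Left: (-4)p + (-2)(1−p) = −2p − 2; against Right: 4p + (-4)(1−p) = 8p − 4.
Setting these equal: −2p − 2 = 8p − 4 ⇒ −10p = -2 ⇒ p = 1/5, and the value is (-2)·(1/5) − 2 = -12/5.
For Player 2: with q = P(Left), equating T's and B's payoffs gives −8q + 4 = 2q − 4 ⇒ q = 4/5.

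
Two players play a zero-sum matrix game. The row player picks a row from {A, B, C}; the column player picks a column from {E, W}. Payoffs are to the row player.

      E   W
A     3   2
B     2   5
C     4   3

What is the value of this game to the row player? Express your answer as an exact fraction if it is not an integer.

7/2

Row minima: A → 2, B → 2, C → 3; maximin = 3.
Column maxima: E → 4, W → 5; minimax = 4.
3 ≠ 4, so there is no saddle point; optimal play is mixed.
A is strictly dominated by C, so the row player never plays it.
On the remaining 2×2 (B, C vs E, W):
Let the row player play B with probability p. Expected payoff against E: 2p + 4(1−p) = −2p + 4; against W: 5p + 3(1−p) = 2p + 3.
Setting these equal: −2p + 4 = 2p + 3 ⇒ −4p = -1 ⇒ p = 1/4, and the value is (-2)·(1/4) + 4 = 7/2.
For the column player: with q = P(E), equating B's and C's payoffs gives −3q + 5 = q + 3 ⇒ q = 1/2.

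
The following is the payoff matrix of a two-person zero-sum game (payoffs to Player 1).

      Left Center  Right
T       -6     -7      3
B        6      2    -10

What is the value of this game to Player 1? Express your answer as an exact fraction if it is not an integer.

-32/11

Row minima: T → -7, B → -10; maximin = -7.
Column maxima: Left → 6, Center → 2, Right → 3; minimax = 2.
-7 ≠ 2, so there is no saddle point; optimal play is mixed.
Left is strictly dominated by Center (it gives Player 1 strictly more in every row), so Player 2 never plays it.
On the remaining 2×2 (T, B vs Center, Right):
Let Player 1 play T with probability p. Expected payoff against Center: (-7)p + 2(1−p) = −9p + 2; against Right: 3p + (-10)(1−p) = 13p − 10.
Setting these equal: −9p + 2 = 13p − 10 ⇒ −22p = -12 ⇒ p = 6/11, and the value is (-9)·(6/11) + 2 = -32/11.
For Player 2: with q = P(Center), equating T's and B's payoffs gives −10q + 3 = 12q − 10 ⇒ q = 13/22.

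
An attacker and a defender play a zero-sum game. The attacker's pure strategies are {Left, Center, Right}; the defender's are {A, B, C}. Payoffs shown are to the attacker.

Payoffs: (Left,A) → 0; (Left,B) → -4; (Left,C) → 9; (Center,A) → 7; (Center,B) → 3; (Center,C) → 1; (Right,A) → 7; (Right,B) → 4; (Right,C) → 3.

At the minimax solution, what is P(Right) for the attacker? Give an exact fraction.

13/14

Row minima: Left → -4, Center → 1, Right → 3; maximin = 3.
Column maxima: A → 7, B → 4, C → 9; minimax = 4.
3 ≠ 4, so there is no saddle point; optimal play is mixed.
A is strictly dominated by B (it gives the attacker strictly more in every row), so the defender never plays it.
With A eliminated, Center is strictly dominated by Right (Right gives the attacker strictly more in every remaining column), so the attacker never plays it.
On the remaining 2×2 (Left, Right vs B, C):
Let the attacker play Left with probability p. Expected payoff against B: (-4)p + 4(1−p) = −8p + 4; against C: 9p + 3(1−p) = 6p + 3.
Setting these equal: −8p + 4 = 6p + 3 ⇒ −14p = -1 ⇒ p = 1/14, and the value is (-8)·(1/14) + 4 = 24/7.
For the defender: with q = P(B), equating Left's and Right's payoffs gives −13q + 9 = q + 3 ⇒ q = 3/7.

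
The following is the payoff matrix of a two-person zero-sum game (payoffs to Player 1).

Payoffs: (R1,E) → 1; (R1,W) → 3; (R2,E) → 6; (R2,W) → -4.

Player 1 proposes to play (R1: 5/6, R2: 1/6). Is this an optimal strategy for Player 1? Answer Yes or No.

Yes

Against E this mix gives (5/6)·1 + (1/6)·6 = 11/6.
Against W this mix gives (5/6)·3 + (1/6)·(-4) = 11/6.
All of Player 2's active replies (E, W) yield 11/6, and no column does worse for Player 1. The mix makes Player 2 indifferent and guarantees 11/6, so it is optimal.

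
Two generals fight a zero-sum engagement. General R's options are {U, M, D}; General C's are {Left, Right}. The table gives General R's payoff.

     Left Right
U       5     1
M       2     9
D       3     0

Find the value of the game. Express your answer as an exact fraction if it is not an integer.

Row minima: U → 1, M → 2, D → 0; maximin = 2.
Column maxima: Left → 5, Right → 9; minimax = 5.
2 ≠ 5, so there is no saddle point; optimal play is mixed.
D is strictly dominated by U, so General R never plays it.
On the remaining 2×2 (U, M vs Left, Right):
Let General R play U with probability p. Expected payoff against Left: 5p + 2(1−p) = 3p + 2; against Right: 1p + 9(1−p) = −8p + 9.
Setting these equal: 3p + 2 = −8p + 9 ⇒ 11p = 7 ⇒ p = 7/11, and the value is (3)·(7/11) + 2 = 43/11.
For General C: with q = P(Left), equating U's and M's payoffs gives 4q + 1 = −7q + 9 ⇒ q = 8/11.

43/11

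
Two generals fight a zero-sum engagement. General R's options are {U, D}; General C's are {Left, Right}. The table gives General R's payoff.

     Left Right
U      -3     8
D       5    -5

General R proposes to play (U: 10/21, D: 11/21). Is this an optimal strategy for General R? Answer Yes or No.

Against Left this mix gives (10/21)·(-3) + (11/21)·5 = 25/21.
Against Right this mix gives (10/21)·8 + (11/21)·(-5) = 25/21.
All of General C's active replies (Left, Right) yield 25/21, and no column does worse for General R. The mix makes General C indifferent and guarantees 25/21, so it is optimal.

Yes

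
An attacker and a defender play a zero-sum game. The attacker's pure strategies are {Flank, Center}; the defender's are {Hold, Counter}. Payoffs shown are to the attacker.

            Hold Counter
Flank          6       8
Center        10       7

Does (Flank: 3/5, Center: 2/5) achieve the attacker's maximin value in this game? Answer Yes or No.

Against Hold this mix gives (3/5)·6 + (2/5)·10 = 38/5.
Against Counter this mix gives (3/5)·8 + (2/5)·7 = 38/5.
All of the defender's active replies (Hold, Counter) yield 38/5, and no column does worse for the attacker. The mix makes the defender indifferent and guarantees 38/5, so it is optimal.

Yes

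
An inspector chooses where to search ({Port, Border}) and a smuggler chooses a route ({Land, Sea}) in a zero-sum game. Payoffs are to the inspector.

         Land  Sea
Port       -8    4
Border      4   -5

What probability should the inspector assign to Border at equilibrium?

4/7

Row minima: Port → -8, Border → -5; maximin = -5.
Column maxima: Land → 4, Sea → 4; minimax = 4.
-5 ≠ 4, so there is no saddle point; optimal play is mixed.
Let the inspector play Port with probability p. Expected payoff against Land: (-8)p + 4(1−p) = −12p + 4; against Sea: 4p + (-5)(1−p) = 9p − 5.
Setting these equal: −12p + 4 = 9p − 5 ⇒ −21p = -9 ⇒ p = 3/7, and the value is (-12)·(3/7) + 4 = -8/7.
For the smuggler: with q = P(Land), equating Port's and Border's payoffs gives −12q + 4 = 9q − 5 ⇒ q = 3/7.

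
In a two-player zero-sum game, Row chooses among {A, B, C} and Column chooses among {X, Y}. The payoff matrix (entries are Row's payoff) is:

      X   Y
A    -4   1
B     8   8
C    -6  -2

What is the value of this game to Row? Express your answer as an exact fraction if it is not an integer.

Row minima: A → -4, B → 8, C → -6; maximin = 8.
Column maxima: X → 8, Y → 8; minimax = 8.
Since maximin = minimax = 8, there is a saddle point and the value is 8.

8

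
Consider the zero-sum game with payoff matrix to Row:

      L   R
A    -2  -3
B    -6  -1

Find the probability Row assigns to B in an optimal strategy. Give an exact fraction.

1/6

Row minima: A → -3, B → -6; maximin = -3.
Column maxima: L → -2, R → -1; minimax = -2.
-3 ≠ -2, so there is no saddle point; optimal play is mixed.
Let Row play A with probability p. Expected payoff against L: (-2)p + (-6)(1−p) = 4p − 6; against R: (-3)p + (-1)(1−p) = −2p − 1.
Setting these equal: 4p − 6 = −2p − 1 ⇒ 6p = 5 ⇒ p = 5/6, and the value is (4)·(5/6) − 6 = -8/3.
For Column: with q = P(L), equating A's and B's payoffs gives q − 3 = −5q − 1 ⇒ q = 1/3.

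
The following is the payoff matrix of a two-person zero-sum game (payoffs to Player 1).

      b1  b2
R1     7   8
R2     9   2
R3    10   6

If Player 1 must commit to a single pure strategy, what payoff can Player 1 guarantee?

7

Row minima: R1 → 7, R2 → 2, R3 → 6.
The best of these is 7.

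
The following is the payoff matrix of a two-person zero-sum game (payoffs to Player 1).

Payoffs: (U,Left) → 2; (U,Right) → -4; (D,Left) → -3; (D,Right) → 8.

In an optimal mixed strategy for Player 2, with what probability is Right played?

Row minima: U → -4, D → -3; maximin = -3.
Column maxima: Left → 2, Right → 8; minimax = 2.
-3 ≠ 2, so there is no saddle point; optimal play is mixed.
Let Player 1 play U with probability p. Expected payoff against Left: 2p + (-3)(1−p) = 5p − 3; against Right: (-4)p + 8(1−p) = −12p + 8.
Setting these equal: 5p − 3 = −12p + 8 ⇒ 17p = 11 ⇒ p = 11/17, and the value is (5)·(11/17) − 3 = 4/17.
For Player 2: with q = P(Left), equating U's and D's payoffs gives 6q − 4 = −11q + 8 ⇒ q = 12/17.

5/17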